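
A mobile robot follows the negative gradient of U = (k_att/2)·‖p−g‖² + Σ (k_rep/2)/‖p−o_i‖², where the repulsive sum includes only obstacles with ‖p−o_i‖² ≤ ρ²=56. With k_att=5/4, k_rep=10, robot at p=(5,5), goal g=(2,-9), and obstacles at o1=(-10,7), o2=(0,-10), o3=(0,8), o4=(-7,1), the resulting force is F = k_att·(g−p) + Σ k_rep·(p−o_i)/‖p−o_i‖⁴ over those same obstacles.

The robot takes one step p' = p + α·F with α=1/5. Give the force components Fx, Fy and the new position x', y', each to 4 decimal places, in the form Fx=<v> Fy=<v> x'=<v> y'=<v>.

F_att = 5/4·(g−p) = 5/4·(-3,-14) = (-3.7500,-17.5000)
o1: d²=229 > ρ²=56 → inactive
o2: d²=250 > ρ²=56 → inactive
o3: d²=34 ≤ ρ²=56; F_rep = 10·(5,-3)/34² = (0.0433,-0.0260)
o4: d²=160 > ρ²=56 → inactive
F = F_att + ΣF_rep = (-3.7067,-17.5260)
p' = p + 1/5·F = (4.2587,1.4948)

Fx=-3.7067 Fy=-17.5260 x'=4.2587 y'=1.4948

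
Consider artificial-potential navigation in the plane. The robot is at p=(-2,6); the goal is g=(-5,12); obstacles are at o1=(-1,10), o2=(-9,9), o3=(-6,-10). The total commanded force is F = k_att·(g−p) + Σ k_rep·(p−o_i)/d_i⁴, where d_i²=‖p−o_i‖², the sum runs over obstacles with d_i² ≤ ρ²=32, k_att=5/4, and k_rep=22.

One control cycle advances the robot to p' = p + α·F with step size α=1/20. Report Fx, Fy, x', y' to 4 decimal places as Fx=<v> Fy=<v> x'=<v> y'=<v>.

Fx=-3.8261 Fy=7.1955 x'=-2.1913 y'=6.3598

F_att = 5/4·(g−p) = 5/4·(-3,6) = (-3.7500,7.5000)
o1: d²=17 ≤ ρ²=32; F_rep = 22·(-1,-4)/17² = (-0.0761,-0.3045)
o2: d²=58 > ρ²=32 → inactive
o3: d²=272 > ρ²=32 → inactive
F = F_att + ΣF_rep = (-3.8261,7.1955)
p' = p + 1/20·F = (-2.1913,6.3598)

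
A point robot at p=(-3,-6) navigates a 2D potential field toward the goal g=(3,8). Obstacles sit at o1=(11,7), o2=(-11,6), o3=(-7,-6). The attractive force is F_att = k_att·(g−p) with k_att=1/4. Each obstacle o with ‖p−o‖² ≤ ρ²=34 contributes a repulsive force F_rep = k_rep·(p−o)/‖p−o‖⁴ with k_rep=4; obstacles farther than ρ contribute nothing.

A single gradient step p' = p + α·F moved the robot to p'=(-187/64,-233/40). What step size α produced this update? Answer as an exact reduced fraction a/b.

F_att = 1/4·(g−p) = 1/4·(6,14) = (1.5000,3.5000)
o1: d²=365 > ρ²=34 → inactive
o2: d²=208 > ρ²=34 → inactive
o3: d²=16 ≤ ρ²=34; F_rep = 4·(4,0)/16² = (0.0625,0.0000)
F = F_att + ΣF_rep = (1.5625,3.5000)
Δp = p'−p = (0.0781,0.1750); α = Δx/Fx = (5/64) / (25/16) = 1/20
check: Δy/Fy = (7/40) / (7/2) = 1/20 ✓

α = 1/20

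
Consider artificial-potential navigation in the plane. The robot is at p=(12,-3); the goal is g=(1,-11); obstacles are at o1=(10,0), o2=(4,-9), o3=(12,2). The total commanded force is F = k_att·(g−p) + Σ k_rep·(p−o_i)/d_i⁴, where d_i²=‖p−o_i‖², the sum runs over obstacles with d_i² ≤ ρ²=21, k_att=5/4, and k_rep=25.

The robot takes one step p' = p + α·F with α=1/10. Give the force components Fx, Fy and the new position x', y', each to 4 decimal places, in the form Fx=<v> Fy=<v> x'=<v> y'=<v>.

Fx=-13.4541 Fy=-10.4438 x'=10.6546 y'=-4.0444

F_att = 5/4·(g−p) = 5/4·(-11,-8) = (-13.7500,-10.0000)
o1: d²=13 ≤ ρ²=21; F_rep = 25·(2,-3)/13² = (0.2959,-0.4438)
o2: d²=100 > ρ²=21 → inactive
o3: d²=25 > ρ²=21 → inactive
F = F_att + ΣF_rep = (-13.4541,-10.4438)
p' = p + 1/10·F = (10.6546,-4.0444)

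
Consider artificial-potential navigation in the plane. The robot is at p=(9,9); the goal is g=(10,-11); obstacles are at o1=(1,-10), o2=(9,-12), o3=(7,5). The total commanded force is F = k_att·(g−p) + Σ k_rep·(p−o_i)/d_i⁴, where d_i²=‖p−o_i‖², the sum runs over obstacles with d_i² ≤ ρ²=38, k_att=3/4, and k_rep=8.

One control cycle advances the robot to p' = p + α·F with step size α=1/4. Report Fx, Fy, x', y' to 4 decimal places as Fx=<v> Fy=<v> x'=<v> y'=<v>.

F_att = 3/4·(g−p) = 3/4·(1,-20) = (0.7500,-15.0000)
o1: d²=425 > ρ²=38 → inactive
o2: d²=441 > ρ²=38 → inactive
o3: d²=20 ≤ ρ²=38; F_rep = 8·(2,4)/20² = (0.0400,0.0800)
F = F_att + ΣF_rep = (0.7900,-14.9200)
p' = p + 1/4·F = (9.1975,5.2700)

Fx=0.7900 Fy=-14.9200 x'=9.1975 y'=5.2700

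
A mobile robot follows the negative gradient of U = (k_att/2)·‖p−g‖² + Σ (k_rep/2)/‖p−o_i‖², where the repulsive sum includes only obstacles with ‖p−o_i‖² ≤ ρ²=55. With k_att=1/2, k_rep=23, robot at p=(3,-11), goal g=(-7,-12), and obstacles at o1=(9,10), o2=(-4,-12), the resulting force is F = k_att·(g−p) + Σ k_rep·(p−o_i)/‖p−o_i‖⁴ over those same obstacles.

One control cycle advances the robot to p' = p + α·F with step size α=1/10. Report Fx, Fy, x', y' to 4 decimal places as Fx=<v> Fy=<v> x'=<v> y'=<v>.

Fx=-4.9356 Fy=-0.4908 x'=2.5064 y'=-11.0491

F_att = 1/2·(g−p) = 1/2·(-10,-1) = (-5.0000,-0.5000)
o1: d²=477 > ρ²=55 → inactive
o2: d²=50 ≤ ρ²=55; F_rep = 23·(7,1)/50² = (0.0644,0.0092)
F = F_att + ΣF_rep = (-4.9356,-0.4908)
p' = p + 1/10·F = (2.5064,-11.0491)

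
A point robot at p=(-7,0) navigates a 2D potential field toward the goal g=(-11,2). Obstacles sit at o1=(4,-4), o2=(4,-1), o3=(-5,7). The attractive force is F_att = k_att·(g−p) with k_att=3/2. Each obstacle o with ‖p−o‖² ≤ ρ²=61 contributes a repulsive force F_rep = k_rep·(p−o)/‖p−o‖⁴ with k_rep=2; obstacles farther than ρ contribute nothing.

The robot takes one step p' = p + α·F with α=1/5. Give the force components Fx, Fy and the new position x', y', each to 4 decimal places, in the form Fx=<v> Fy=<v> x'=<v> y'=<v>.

F_att = 3/2·(g−p) = 3/2·(-4,2) = (-6.0000,3.0000)
o1: d²=137 > ρ²=61 → inactive
o2: d²=122 > ρ²=61 → inactive
o3: d²=53 ≤ ρ²=61; F_rep = 2·(-2,-7)/53² = (-0.0014,-0.0050)
F = F_att + ΣF_rep = (-6.0014,2.9950)
p' = p + 1/5·F = (-8.2003,0.5990)

Fx=-6.0014 Fy=2.9950 x'=-8.2003 y'=0.5990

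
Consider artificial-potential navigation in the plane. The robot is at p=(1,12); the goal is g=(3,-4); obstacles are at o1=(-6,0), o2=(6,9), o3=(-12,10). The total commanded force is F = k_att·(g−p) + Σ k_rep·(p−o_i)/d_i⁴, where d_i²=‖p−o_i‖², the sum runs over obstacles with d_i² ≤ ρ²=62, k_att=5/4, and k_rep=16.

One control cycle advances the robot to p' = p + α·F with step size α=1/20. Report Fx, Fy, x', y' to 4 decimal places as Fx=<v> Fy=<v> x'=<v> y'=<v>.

F_att = 5/4·(g−p) = 5/4·(2,-16) = (2.5000,-20.0000)
o1: d²=193 > ρ²=62 → inactive
o2: d²=34 ≤ ρ²=62; F_rep = 16·(-5,3)/34² = (-0.0692,0.0415)
o3: d²=173 > ρ²=62 → inactive
F = F_att + ΣF_rep = (2.4308,-19.9585)
p' = p + 1/20·F = (1.1215,11.0021)

Fx=2.4308 Fy=-19.9585 x'=1.1215 y'=11.0021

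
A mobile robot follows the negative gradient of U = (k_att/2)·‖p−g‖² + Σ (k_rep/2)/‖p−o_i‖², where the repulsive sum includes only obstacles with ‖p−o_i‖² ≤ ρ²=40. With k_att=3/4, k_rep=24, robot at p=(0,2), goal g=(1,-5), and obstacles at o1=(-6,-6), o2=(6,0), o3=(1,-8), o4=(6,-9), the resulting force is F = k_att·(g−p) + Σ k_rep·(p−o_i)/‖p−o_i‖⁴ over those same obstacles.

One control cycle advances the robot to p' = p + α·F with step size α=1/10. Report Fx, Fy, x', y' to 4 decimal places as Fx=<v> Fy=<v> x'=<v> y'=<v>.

F_att = 3/4·(g−p) = 3/4·(1,-7) = (0.7500,-5.2500)
o1: d²=100 > ρ²=40 → inactive
o2: d²=40 ≤ ρ²=40; F_rep = 24·(-6,2)/40² = (-0.0900,0.0300)
o3: d²=101 > ρ²=40 → inactive
o4: d²=157 > ρ²=40 → inactive
F = F_att + ΣF_rep = (0.6600,-5.2200)
p' = p + 1/10·F = (0.0660,1.4780)

Fx=0.6600 Fy=-5.2200 x'=0.0660 y'=1.4780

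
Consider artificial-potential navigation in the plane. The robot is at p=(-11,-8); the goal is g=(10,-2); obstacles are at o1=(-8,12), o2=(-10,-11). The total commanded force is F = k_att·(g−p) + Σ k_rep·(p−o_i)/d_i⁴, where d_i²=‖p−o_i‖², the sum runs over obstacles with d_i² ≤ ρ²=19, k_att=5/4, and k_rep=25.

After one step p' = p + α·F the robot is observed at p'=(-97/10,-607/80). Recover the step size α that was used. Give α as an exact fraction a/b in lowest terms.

F_att = 5/4·(g−p) = 5/4·(21,6) = (26.2500,7.5000)
o1: d²=409 > ρ²=19 → inactive
o2: d²=10 ≤ ρ²=19; F_rep = 25·(-1,3)/10² = (-0.2500,0.7500)
F = F_att + ΣF_rep = (26.0000,8.2500)
Δp = p'−p = (1.3000,0.4125); α = Δx/Fx = (13/10) / (26) = 1/20
check: Δy/Fy = (33/80) / (33/4) = 1/20 ✓

α = 1/20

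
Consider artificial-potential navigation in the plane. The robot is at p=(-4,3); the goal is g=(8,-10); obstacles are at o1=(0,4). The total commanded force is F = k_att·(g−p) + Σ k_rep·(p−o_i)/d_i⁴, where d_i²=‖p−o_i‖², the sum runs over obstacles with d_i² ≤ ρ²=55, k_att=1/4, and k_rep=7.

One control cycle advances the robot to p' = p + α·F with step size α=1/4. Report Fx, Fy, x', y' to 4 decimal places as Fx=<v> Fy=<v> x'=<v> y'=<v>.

Fx=2.9031 Fy=-3.2742 x'=-3.2742 y'=2.1814

F_att = 1/4·(g−p) = 1/4·(12,-13) = (3.0000,-3.2500)
o1: d²=17 ≤ ρ²=55; F_rep = 7·(-4,-1)/17² = (-0.0969,-0.0242)
F = F_att + ΣF_rep = (2.9031,-3.2742)
p' = p + 1/4·F = (-3.2742,2.1814)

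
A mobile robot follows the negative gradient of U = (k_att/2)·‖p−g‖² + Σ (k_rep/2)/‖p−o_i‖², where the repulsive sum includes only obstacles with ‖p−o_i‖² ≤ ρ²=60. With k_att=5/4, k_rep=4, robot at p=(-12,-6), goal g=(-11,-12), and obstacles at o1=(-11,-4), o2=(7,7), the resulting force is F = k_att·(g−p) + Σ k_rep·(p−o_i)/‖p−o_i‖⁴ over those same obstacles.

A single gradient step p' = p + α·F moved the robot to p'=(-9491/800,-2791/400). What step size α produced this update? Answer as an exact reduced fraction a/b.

F_att = 5/4·(g−p) = 5/4·(1,-6) = (1.2500,-7.5000)
o1: d²=5 ≤ ρ²=60; F_rep = 4·(-1,-2)/5² = (-0.1600,-0.3200)
o2: d²=530 > ρ²=60 → inactive
F = F_att + ΣF_rep = (1.0900,-7.8200)
Δp = p'−p = (0.1363,-0.9775); α = Δx/Fx = (109/800) / (109/100) = 1/8
check: Δy/Fy = (-391/400) / (-391/50) = 1/8 ✓

α = 1/8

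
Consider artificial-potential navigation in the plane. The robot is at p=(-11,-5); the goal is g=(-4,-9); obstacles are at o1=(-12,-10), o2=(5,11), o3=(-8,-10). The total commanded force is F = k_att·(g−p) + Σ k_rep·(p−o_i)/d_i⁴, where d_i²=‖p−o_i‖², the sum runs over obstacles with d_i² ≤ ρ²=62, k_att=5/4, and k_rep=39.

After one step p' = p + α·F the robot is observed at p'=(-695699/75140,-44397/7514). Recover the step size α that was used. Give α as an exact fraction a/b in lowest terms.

F_att = 5/4·(g−p) = 5/4·(7,-4) = (8.7500,-5.0000)
o1: d²=26 ≤ ρ²=62; F_rep = 39·(1,5)/26² = (0.0577,0.2885)
o2: d²=512 > ρ²=62 → inactive
o3: d²=34 ≤ ρ²=62; F_rep = 39·(-3,5)/34² = (-0.1012,0.1687)
F = F_att + ΣF_rep = (8.7065,-4.5429)
Δp = p'−p = (1.7413,-0.9086); α = Δx/Fx = (130841/75140) / (130841/15028) = 1/5
check: Δy/Fy = (-6827/7514) / (-34135/7514) = 1/5 ✓

α = 1/5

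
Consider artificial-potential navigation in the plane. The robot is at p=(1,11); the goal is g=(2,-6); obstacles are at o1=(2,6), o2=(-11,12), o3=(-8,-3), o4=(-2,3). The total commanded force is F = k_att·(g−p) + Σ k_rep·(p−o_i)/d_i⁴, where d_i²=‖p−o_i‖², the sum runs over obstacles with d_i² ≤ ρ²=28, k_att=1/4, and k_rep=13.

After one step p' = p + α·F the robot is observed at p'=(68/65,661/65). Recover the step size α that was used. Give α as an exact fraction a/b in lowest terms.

α = 1/5

F_att = 1/4·(g−p) = 1/4·(1,-17) = (0.2500,-4.2500)
o1: d²=26 ≤ ρ²=28; F_rep = 13·(-1,5)/26² = (-0.0192,0.0962)
o2: d²=145 > ρ²=28 → inactive
o3: d²=277 > ρ²=28 → inactive
o4: d²=73 > ρ²=28 → inactive
F = F_att + ΣF_rep = (0.2308,-4.1538)
Δp = p'−p = (0.0462,-0.8308); α = Δx/Fx = (3/65) / (3/13) = 1/5
check: Δy/Fy = (-54/65) / (-54/13) = 1/5 ✓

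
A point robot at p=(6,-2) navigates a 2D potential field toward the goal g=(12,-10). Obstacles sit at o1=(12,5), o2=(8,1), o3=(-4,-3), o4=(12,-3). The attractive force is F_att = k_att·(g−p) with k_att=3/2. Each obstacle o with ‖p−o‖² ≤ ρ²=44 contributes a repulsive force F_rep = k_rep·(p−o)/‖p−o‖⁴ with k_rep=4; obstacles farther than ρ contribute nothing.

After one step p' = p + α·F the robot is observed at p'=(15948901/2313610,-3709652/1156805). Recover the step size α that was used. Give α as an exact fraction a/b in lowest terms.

α = 1/10

F_att = 3/2·(g−p) = 3/2·(6,-8) = (9.0000,-12.0000)
o1: d²=85 > ρ²=44 → inactive
o2: d²=13 ≤ ρ²=44; F_rep = 4·(-2,-3)/13² = (-0.0473,-0.0710)
o3: d²=101 > ρ²=44 → inactive
o4: d²=37 ≤ ρ²=44; F_rep = 4·(-6,1)/37² = (-0.0175,0.0029)
F = F_att + ΣF_rep = (8.9351,-12.0681)
Δp = p'−p = (0.8935,-1.2068); α = Δx/Fx = (2067241/2313610) / (2067241/231361) = 1/10
check: Δy/Fy = (-1396042/1156805) / (-2792084/231361) = 1/10 ✓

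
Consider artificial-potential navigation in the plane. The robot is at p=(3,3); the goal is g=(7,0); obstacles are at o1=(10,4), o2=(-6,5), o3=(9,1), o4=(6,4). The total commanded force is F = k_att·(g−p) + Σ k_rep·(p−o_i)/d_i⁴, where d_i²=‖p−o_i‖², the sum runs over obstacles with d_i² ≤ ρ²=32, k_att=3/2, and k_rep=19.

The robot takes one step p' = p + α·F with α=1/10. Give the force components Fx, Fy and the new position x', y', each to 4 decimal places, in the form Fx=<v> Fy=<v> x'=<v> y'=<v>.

F_att = 3/2·(g−p) = 3/2·(4,-3) = (6.0000,-4.5000)
o1: d²=50 > ρ²=32 → inactive
o2: d²=85 > ρ²=32 → inactive
o3: d²=40 > ρ²=32 → inactive
o4: d²=10 ≤ ρ²=32; F_rep = 19·(-3,-1)/10² = (-0.5700,-0.1900)
F = F_att + ΣF_rep = (5.4300,-4.6900)
p' = p + 1/10·F = (3.5430,2.5310)

Fx=5.4300 Fy=-4.6900 x'=3.5430 y'=2.5310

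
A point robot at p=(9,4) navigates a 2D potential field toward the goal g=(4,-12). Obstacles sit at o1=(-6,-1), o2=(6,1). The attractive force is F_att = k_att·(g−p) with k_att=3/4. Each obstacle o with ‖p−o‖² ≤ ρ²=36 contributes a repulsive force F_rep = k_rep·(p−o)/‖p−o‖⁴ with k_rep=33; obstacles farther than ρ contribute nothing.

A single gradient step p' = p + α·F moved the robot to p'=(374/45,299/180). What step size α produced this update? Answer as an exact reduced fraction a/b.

α = 1/5

F_att = 3/4·(g−p) = 3/4·(-5,-16) = (-3.7500,-12.0000)
o1: d²=250 > ρ²=36 → inactive
o2: d²=18 ≤ ρ²=36; F_rep = 33·(3,3)/18² = (0.3056,0.3056)
F = F_att + ΣF_rep = (-3.4444,-11.6944)
Δp = p'−p = (-0.6889,-2.3389); α = Δx/Fx = (-31/45) / (-31/9) = 1/5
check: Δy/Fy = (-421/180) / (-421/36) = 1/5 ✓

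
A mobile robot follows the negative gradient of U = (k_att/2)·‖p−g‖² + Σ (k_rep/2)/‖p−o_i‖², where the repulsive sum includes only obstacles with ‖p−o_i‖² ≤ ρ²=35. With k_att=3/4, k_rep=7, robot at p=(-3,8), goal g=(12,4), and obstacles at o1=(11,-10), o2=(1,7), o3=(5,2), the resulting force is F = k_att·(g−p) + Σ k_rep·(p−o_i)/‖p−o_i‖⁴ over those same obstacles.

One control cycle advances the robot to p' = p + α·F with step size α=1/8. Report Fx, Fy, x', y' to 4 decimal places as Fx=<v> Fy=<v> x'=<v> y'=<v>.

Fx=11.1531 Fy=-2.9758 x'=-1.6059 y'=7.6280

F_att = 3/4·(g−p) = 3/4·(15,-4) = (11.2500,-3.0000)
o1: d²=520 > ρ²=35 → inactive
o2: d²=17 ≤ ρ²=35; F_rep = 7·(-4,1)/17² = (-0.0969,0.0242)
o3: d²=100 > ρ²=35 → inactive
F = F_att + ΣF_rep = (11.1531,-2.9758)
p' = p + 1/8·F = (-1.6059,7.6280)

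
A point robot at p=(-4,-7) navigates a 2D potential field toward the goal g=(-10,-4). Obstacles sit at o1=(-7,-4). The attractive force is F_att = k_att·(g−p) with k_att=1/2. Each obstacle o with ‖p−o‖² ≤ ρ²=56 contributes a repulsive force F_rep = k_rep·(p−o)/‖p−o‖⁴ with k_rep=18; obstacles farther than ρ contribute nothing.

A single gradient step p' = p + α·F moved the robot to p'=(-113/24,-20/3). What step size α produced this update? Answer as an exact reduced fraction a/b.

F_att = 1/2·(g−p) = 1/2·(-6,3) = (-3.0000,1.5000)
o1: d²=18 ≤ ρ²=56; F_rep = 18·(3,-3)/18² = (0.1667,-0.1667)
F = F_att + ΣF_rep = (-2.8333,1.3333)
Δp = p'−p = (-0.7083,0.3333); α = Δx/Fx = (-17/24) / (-17/6) = 1/4
check: Δy/Fy = (1/3) / (4/3) = 1/4 ✓

α = 1/4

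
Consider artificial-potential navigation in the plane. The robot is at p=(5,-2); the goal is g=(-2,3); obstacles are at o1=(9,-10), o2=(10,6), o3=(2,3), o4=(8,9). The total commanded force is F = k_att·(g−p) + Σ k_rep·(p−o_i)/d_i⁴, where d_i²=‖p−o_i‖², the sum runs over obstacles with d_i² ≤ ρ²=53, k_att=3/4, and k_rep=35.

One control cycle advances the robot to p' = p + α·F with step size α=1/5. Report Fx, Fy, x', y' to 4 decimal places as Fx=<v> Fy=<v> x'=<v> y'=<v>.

F_att = 3/4·(g−p) = 3/4·(-7,5) = (-5.2500,3.7500)
o1: d²=80 > ρ²=53 → inactive
o2: d²=89 > ρ²=53 → inactive
o3: d²=34 ≤ ρ²=53; F_rep = 35·(3,-5)/34² = (0.0908,-0.1514)
o4: d²=130 > ρ²=53 → inactive
F = F_att + ΣF_rep = (-5.1592,3.5986)
p' = p + 1/5·F = (3.9682,-1.2803)

Fx=-5.1592 Fy=3.5986 x'=3.9682 y'=-1.2803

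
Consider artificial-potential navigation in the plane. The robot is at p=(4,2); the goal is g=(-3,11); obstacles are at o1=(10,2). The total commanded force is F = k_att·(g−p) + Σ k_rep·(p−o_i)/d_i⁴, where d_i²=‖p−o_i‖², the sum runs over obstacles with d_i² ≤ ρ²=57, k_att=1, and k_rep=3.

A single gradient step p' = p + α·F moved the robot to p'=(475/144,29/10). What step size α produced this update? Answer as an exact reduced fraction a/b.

F_att = 1·(g−p) = 1·(-7,9) = (-7.0000,9.0000)
o1: d²=36 ≤ ρ²=57; F_rep = 3·(-6,0)/36² = (-0.0139,0.0000)
F = F_att + ΣF_rep = (-7.0139,9.0000)
Δp = p'−p = (-0.7014,0.9000); α = Δx/Fx = (-101/144) / (-505/72) = 1/10
check: Δy/Fy = (9/10) / (9) = 1/10 ✓

α = 1/10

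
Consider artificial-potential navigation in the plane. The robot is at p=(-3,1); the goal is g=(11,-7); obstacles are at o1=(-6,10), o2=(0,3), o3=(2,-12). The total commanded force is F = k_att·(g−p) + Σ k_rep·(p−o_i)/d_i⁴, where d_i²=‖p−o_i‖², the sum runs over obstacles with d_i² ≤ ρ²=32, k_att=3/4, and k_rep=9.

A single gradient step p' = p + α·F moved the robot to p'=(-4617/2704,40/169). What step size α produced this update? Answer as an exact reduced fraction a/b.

F_att = 3/4·(g−p) = 3/4·(14,-8) = (10.5000,-6.0000)
o1: d²=90 > ρ²=32 → inactive
o2: d²=13 ≤ ρ²=32; F_rep = 9·(-3,-2)/13² = (-0.1598,-0.1065)
o3: d²=194 > ρ²=32 → inactive
F = F_att + ΣF_rep = (10.3402,-6.1065)
Δp = p'−p = (1.2925,-0.7633); α = Δx/Fx = (3495/2704) / (3495/338) = 1/8
check: Δy/Fy = (-129/169) / (-1032/169) = 1/8 ✓

α = 1/8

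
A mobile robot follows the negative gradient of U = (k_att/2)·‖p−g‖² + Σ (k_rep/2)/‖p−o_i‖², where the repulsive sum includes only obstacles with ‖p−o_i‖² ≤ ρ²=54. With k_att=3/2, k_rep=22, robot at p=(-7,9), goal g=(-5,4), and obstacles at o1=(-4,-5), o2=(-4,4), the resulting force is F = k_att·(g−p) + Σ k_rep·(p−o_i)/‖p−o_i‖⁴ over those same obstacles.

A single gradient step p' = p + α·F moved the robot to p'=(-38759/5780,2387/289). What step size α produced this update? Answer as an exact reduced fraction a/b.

F_att = 3/2·(g−p) = 3/2·(2,-5) = (3.0000,-7.5000)
o1: d²=205 > ρ²=54 → inactive
o2: d²=34 ≤ ρ²=54; F_rep = 22·(-3,5)/34² = (-0.0571,0.0952)
F = F_att + ΣF_rep = (2.9429,-7.4048)
Δp = p'−p = (0.2943,-0.7405); α = Δx/Fx = (1701/5780) / (1701/578) = 1/10
check: Δy/Fy = (-214/289) / (-2140/289) = 1/10 ✓

α = 1/10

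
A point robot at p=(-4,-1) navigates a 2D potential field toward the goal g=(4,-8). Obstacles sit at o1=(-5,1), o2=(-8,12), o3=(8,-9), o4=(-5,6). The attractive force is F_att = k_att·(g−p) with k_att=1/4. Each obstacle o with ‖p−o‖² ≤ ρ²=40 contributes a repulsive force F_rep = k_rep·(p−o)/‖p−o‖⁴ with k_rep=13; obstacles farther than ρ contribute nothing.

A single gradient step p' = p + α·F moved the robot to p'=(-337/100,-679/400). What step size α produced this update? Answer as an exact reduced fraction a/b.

F_att = 1/4·(g−p) = 1/4·(8,-7) = (2.0000,-1.7500)
o1: d²=5 ≤ ρ²=40; F_rep = 13·(1,-2)/5² = (0.5200,-1.0400)
o2: d²=185 > ρ²=40 → inactive
o3: d²=208 > ρ²=40 → inactive
o4: d²=50 > ρ²=40 → inactive
F = F_att + ΣF_rep = (2.5200,-2.7900)
Δp = p'−p = (0.6300,-0.6975); α = Δx/Fx = (63/100) / (63/25) = 1/4
check: Δy/Fy = (-279/400) / (-279/100) = 1/4 ✓

α = 1/4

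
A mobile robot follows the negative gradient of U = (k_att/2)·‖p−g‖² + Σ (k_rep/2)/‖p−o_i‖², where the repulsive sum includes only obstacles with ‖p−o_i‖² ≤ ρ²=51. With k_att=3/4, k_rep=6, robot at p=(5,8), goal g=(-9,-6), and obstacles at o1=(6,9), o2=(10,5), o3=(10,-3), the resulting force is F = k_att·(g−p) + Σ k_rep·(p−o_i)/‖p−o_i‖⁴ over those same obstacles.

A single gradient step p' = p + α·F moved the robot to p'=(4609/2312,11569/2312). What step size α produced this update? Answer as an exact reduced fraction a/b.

F_att = 3/4·(g−p) = 3/4·(-14,-14) = (-10.5000,-10.5000)
o1: d²=2 ≤ ρ²=51; F_rep = 6·(-1,-1)/2² = (-1.5000,-1.5000)
o2: d²=34 ≤ ρ²=51; F_rep = 6·(-5,3)/34² = (-0.0260,0.0156)
o3: d²=146 > ρ²=51 → inactive
F = F_att + ΣF_rep = (-12.0260,-11.9844)
Δp = p'−p = (-3.0065,-2.9961); α = Δx/Fx = (-6951/2312) / (-6951/578) = 1/4
check: Δy/Fy = (-6927/2312) / (-6927/578) = 1/4 ✓

α = 1/4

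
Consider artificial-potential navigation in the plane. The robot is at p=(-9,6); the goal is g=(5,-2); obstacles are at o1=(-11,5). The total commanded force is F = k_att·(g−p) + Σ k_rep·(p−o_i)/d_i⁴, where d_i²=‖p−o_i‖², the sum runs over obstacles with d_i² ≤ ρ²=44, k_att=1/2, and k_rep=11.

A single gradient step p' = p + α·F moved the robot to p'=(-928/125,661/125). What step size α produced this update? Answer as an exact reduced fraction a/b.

α = 1/5

F_att = 1/2·(g−p) = 1/2·(14,-8) = (7.0000,-4.0000)
o1: d²=5 ≤ ρ²=44; F_rep = 11·(2,1)/5² = (0.8800,0.4400)
F = F_att + ΣF_rep = (7.8800,-3.5600)
Δp = p'−p = (1.5760,-0.7120); α = Δx/Fx = (197/125) / (197/25) = 1/5
check: Δy/Fy = (-89/125) / (-89/25) = 1/5 ✓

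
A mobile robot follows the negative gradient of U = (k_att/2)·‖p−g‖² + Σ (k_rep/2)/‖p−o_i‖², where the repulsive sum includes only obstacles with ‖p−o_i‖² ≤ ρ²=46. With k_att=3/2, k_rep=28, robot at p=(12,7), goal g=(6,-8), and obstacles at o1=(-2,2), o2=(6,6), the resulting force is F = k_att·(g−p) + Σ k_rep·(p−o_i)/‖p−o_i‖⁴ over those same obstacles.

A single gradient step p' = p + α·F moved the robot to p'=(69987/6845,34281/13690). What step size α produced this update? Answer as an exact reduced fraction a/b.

α = 1/5

F_att = 3/2·(g−p) = 3/2·(-6,-15) = (-9.0000,-22.5000)
o1: d²=221 > ρ²=46 → inactive
o2: d²=37 ≤ ρ²=46; F_rep = 28·(6,1)/37² = (0.1227,0.0205)
F = F_att + ΣF_rep = (-8.8773,-22.4795)
Δp = p'−p = (-1.7755,-4.4959); α = Δx/Fx = (-12153/6845) / (-12153/1369) = 1/5
check: Δy/Fy = (-61549/13690) / (-61549/2738) = 1/5 ✓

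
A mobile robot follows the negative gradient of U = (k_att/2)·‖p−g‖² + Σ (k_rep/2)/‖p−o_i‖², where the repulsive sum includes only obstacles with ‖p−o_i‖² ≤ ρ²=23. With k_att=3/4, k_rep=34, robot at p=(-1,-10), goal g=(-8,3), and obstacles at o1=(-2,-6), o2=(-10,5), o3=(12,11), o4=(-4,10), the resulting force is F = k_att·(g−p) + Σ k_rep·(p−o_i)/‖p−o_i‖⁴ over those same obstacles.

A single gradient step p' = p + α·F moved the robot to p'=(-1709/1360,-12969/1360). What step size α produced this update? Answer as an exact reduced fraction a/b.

α = 1/20

F_att = 3/4·(g−p) = 3/4·(-7,13) = (-5.2500,9.7500)
o1: d²=17 ≤ ρ²=23; F_rep = 34·(1,-4)/17² = (0.1176,-0.4706)
o2: d²=306 > ρ²=23 → inactive
o3: d²=610 > ρ²=23 → inactive
o4: d²=409 > ρ²=23 → inactive
F = F_att + ΣF_rep = (-5.1324,9.2794)
Δp = p'−p = (-0.2566,0.4640); α = Δx/Fx = (-349/1360) / (-349/68) = 1/20
check: Δy/Fy = (631/1360) / (631/68) = 1/20 ✓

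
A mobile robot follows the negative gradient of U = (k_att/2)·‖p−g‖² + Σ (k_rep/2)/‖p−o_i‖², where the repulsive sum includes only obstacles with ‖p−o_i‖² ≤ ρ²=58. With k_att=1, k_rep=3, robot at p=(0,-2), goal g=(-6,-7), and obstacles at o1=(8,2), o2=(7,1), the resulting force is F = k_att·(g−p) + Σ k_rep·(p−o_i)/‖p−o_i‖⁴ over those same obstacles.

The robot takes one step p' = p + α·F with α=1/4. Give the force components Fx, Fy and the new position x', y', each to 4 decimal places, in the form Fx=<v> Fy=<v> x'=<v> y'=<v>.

F_att = 1·(g−p) = 1·(-6,-5) = (-6.0000,-5.0000)
o1: d²=80 > ρ²=58 → inactive
o2: d²=58 ≤ ρ²=58; F_rep = 3·(-7,-3)/58² = (-0.0062,-0.0027)
F = F_att + ΣF_rep = (-6.0062,-5.0027)
p' = p + 1/4·F = (-1.5016,-3.2507)

Fx=-6.0062 Fy=-5.0027 x'=-1.5016 y'=-3.2507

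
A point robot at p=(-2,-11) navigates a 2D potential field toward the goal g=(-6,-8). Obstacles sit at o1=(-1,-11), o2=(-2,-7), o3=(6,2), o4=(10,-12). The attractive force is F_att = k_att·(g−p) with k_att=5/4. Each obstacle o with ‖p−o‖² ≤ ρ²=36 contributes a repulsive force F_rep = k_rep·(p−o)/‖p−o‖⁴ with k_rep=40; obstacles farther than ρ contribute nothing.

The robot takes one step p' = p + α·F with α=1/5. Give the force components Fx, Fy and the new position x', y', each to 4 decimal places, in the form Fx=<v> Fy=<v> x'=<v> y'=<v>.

Fx=-45.0000 Fy=3.1250 x'=-11.0000 y'=-10.3750

F_att = 5/4·(g−p) = 5/4·(-4,3) = (-5.0000,3.7500)
o1: d²=1 ≤ ρ²=36; F_rep = 40·(-1,0)/1² = (-40.0000,0.0000)
o2: d²=16 ≤ ρ²=36; F_rep = 40·(0,-4)/16² = (0.0000,-0.6250)
o3: d²=233 > ρ²=36 → inactive
o4: d²=145 > ρ²=36 → inactive
F = F_att + ΣF_rep = (-45.0000,3.1250)
p' = p + 1/5·F = (-11.0000,-10.3750)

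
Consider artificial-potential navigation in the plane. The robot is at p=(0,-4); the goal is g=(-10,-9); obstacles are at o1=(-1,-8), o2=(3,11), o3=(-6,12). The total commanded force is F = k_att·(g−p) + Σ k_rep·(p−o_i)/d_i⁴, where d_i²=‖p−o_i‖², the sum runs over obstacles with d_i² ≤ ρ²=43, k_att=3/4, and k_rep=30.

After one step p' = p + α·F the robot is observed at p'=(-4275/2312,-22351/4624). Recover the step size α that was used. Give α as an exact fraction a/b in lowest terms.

α = 1/4

F_att = 3/4·(g−p) = 3/4·(-10,-5) = (-7.5000,-3.7500)
o1: d²=17 ≤ ρ²=43; F_rep = 30·(1,4)/17² = (0.1038,0.4152)
o2: d²=234 > ρ²=43 → inactive
o3: d²=292 > ρ²=43 → inactive
F = F_att + ΣF_rep = (-7.3962,-3.3348)
Δp = p'−p = (-1.8490,-0.8337); α = Δx/Fx = (-4275/2312) / (-4275/578) = 1/4
check: Δy/Fy = (-3855/4624) / (-3855/1156) = 1/4 ✓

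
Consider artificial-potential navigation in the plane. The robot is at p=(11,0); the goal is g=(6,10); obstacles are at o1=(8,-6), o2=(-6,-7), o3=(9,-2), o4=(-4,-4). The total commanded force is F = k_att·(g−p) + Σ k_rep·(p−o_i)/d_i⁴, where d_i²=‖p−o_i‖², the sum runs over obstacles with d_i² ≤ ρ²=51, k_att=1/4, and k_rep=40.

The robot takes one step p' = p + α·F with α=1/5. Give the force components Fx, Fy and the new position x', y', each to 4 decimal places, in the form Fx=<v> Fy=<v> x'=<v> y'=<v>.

F_att = 1/4·(g−p) = 1/4·(-5,10) = (-1.2500,2.5000)
o1: d²=45 ≤ ρ²=51; F_rep = 40·(3,6)/45² = (0.0593,0.1185)
o2: d²=338 > ρ²=51 → inactive
o3: d²=8 ≤ ρ²=51; F_rep = 40·(2,2)/8² = (1.2500,1.2500)
o4: d²=241 > ρ²=51 → inactive
F = F_att + ΣF_rep = (0.0593,3.8685)
p' = p + 1/5·F = (11.0119,0.7737)

Fx=0.0593 Fy=3.8685 x'=11.0119 y'=0.7737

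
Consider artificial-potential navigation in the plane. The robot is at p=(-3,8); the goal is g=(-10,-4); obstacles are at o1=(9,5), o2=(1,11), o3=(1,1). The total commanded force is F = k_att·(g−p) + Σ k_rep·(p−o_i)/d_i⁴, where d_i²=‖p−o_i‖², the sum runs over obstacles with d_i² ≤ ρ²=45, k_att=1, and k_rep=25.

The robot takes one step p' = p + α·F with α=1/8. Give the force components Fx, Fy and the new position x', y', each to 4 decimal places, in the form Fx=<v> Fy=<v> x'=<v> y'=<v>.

Fx=-7.1600 Fy=-12.1200 x'=-3.8950 y'=6.4850

F_att = 1·(g−p) = 1·(-7,-12) = (-7.0000,-12.0000)
o1: d²=153 > ρ²=45 → inactive
o2: d²=25 ≤ ρ²=45; F_rep = 25·(-4,-3)/25² = (-0.1600,-0.1200)
o3: d²=65 > ρ²=45 → inactive
F = F_att + ΣF_rep = (-7.1600,-12.1200)
p' = p + 1/8·F = (-3.8950,6.4850)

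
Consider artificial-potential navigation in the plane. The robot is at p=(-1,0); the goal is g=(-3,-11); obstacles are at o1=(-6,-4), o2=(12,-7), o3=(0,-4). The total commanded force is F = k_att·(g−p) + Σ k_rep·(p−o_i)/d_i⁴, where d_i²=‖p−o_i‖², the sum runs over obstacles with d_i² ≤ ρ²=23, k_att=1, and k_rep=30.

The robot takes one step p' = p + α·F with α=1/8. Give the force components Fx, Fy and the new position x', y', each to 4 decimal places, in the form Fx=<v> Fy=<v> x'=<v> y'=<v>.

Fx=-2.1038 Fy=-10.5848 x'=-1.2630 y'=-1.3231

F_att = 1·(g−p) = 1·(-2,-11) = (-2.0000,-11.0000)
o1: d²=41 > ρ²=23 → inactive
o2: d²=218 > ρ²=23 → inactive
o3: d²=17 ≤ ρ²=23; F_rep = 30·(-1,4)/17² = (-0.1038,0.4152)
F = F_att + ΣF_rep = (-2.1038,-10.5848)
p' = p + 1/8·F = (-1.2630,-1.3231)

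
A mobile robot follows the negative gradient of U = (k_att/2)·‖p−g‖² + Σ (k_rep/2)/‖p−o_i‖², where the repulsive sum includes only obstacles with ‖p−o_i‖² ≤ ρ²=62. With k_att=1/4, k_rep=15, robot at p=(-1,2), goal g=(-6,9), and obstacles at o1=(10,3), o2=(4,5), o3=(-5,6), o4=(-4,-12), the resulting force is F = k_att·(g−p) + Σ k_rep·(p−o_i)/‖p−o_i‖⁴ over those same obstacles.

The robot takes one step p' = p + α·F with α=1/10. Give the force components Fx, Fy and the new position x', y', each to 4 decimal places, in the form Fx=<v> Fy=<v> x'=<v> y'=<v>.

F_att = 1/4·(g−p) = 1/4·(-5,7) = (-1.2500,1.7500)
o1: d²=122 > ρ²=62 → inactive
o2: d²=34 ≤ ρ²=62; F_rep = 15·(-5,-3)/34² = (-0.0649,-0.0389)
o3: d²=32 ≤ ρ²=62; F_rep = 15·(4,-4)/32² = (0.0586,-0.0586)
o4: d²=205 > ρ²=62 → inactive
F = F_att + ΣF_rep = (-1.2563,1.6525)
p' = p + 1/10·F = (-1.1256,2.1652)

Fx=-1.2563 Fy=1.6525 x'=-1.1256 y'=2.1652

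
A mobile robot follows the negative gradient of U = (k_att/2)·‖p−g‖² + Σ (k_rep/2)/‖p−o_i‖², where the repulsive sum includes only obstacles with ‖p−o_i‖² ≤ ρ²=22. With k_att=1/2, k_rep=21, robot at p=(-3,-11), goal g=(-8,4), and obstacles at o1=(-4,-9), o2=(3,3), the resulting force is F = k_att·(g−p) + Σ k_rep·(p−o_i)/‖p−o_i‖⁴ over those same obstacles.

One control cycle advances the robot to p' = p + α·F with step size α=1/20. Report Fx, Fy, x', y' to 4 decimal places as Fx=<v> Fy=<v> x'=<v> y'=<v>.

F_att = 1/2·(g−p) = 1/2·(-5,15) = (-2.5000,7.5000)
o1: d²=5 ≤ ρ²=22; F_rep = 21·(1,-2)/5² = (0.8400,-1.6800)
o2: d²=232 > ρ²=22 → inactive
F = F_att + ΣF_rep = (-1.6600,5.8200)
p' = p + 1/20·F = (-3.0830,-10.7090)

Fx=-1.6600 Fy=5.8200 x'=-3.0830 y'=-10.7090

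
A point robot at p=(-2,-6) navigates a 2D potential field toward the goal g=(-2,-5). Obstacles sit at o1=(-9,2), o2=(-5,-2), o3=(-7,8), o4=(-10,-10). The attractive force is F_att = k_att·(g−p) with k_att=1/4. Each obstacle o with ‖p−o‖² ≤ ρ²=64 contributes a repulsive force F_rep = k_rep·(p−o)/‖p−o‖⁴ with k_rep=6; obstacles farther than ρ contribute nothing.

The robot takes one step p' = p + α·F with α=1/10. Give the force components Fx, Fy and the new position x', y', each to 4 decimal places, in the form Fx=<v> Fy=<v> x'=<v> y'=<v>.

Fx=0.0288 Fy=0.2116 x'=-1.9971 y'=-5.9788

F_att = 1/4·(g−p) = 1/4·(0,1) = (0.0000,0.2500)
o1: d²=113 > ρ²=64 → inactive
o2: d²=25 ≤ ρ²=64; F_rep = 6·(3,-4)/25² = (0.0288,-0.0384)
o3: d²=221 > ρ²=64 → inactive
o4: d²=80 > ρ²=64 → inactive
F = F_att + ΣF_rep = (0.0288,0.2116)
p' = p + 1/10·F = (-1.9971,-5.9788)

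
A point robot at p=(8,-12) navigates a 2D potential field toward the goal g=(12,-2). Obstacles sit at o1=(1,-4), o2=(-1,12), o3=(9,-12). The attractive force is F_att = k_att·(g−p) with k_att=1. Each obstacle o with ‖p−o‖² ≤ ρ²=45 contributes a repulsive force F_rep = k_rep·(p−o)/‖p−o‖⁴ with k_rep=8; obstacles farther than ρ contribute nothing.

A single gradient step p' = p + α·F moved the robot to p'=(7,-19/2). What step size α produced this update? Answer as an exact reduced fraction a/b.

F_att = 1·(g−p) = 1·(4,10) = (4.0000,10.0000)
o1: d²=113 > ρ²=45 → inactive
o2: d²=657 > ρ²=45 → inactive
o3: d²=1 ≤ ρ²=45; F_rep = 8·(-1,0)/1² = (-8.0000,0.0000)
F = F_att + ΣF_rep = (-4.0000,10.0000)
Δp = p'−p = (-1.0000,2.5000); α = Δx/Fx = (-1) / (-4) = 1/4
check: Δy/Fy = (5/2) / (10) = 1/4 ✓

α = 1/4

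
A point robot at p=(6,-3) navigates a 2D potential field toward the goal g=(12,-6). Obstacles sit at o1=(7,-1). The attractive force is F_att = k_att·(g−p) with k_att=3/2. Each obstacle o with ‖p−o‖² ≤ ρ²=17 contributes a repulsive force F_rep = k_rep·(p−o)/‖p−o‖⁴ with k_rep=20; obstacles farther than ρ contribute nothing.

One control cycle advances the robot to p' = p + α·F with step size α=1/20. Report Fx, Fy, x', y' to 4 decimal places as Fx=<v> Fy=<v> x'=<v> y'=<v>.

Fx=8.2000 Fy=-6.1000 x'=6.4100 y'=-3.3050

F_att = 3/2·(g−p) = 3/2·(6,-3) = (9.0000,-4.5000)
o1: d²=5 ≤ ρ²=17; F_rep = 20·(-1,-2)/5² = (-0.8000,-1.6000)
F = F_att + ΣF_rep = (8.2000,-6.1000)
p' = p + 1/20·F = (6.4100,-3.3050)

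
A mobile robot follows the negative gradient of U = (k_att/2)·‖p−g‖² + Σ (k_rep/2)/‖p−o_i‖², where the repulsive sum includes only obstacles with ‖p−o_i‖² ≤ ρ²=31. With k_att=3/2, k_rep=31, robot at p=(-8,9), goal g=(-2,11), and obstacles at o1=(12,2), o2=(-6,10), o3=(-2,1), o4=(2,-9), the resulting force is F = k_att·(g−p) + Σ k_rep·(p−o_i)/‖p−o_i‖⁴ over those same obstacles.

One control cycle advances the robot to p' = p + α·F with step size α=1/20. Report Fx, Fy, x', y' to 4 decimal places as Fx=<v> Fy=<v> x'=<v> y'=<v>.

F_att = 3/2·(g−p) = 3/2·(6,2) = (9.0000,3.0000)
o1: d²=449 > ρ²=31 → inactive
o2: d²=5 ≤ ρ²=31; F_rep = 31·(-2,-1)/5² = (-2.4800,-1.2400)
o3: d²=100 > ρ²=31 → inactive
o4: d²=424 > ρ²=31 → inactive
F = F_att + ΣF_rep = (6.5200,1.7600)
p' = p + 1/20·F = (-7.6740,9.0880)

Fx=6.5200 Fy=1.7600 x'=-7.6740 y'=9.0880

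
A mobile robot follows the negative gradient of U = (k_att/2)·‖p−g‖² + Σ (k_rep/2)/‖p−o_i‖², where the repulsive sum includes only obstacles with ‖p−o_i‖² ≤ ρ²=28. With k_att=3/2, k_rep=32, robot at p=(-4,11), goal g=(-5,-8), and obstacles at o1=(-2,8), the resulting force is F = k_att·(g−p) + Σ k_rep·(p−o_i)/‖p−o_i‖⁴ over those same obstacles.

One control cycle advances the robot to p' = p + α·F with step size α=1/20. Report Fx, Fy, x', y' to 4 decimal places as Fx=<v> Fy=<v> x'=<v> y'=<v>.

Fx=-1.8787 Fy=-27.9320 x'=-4.0939 y'=9.6034

F_att = 3/2·(g−p) = 3/2·(-1,-19) = (-1.5000,-28.5000)
o1: d²=13 ≤ ρ²=28; F_rep = 32·(-2,3)/13² = (-0.3787,0.5680)
F = F_att + ΣF_rep = (-1.8787,-27.9320)
p' = p + 1/20·F = (-4.0939,9.6034)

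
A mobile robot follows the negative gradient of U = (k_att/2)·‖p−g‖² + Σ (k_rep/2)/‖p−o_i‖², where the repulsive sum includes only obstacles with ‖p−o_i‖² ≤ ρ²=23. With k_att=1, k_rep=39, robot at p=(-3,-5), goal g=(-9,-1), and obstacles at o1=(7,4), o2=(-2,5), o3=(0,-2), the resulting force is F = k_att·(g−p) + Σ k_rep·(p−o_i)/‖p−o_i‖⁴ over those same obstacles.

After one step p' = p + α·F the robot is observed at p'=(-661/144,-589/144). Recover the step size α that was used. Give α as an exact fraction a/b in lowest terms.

α = 1/4

F_att = 1·(g−p) = 1·(-6,4) = (-6.0000,4.0000)
o1: d²=181 > ρ²=23 → inactive
o2: d²=101 > ρ²=23 → inactive
o3: d²=18 ≤ ρ²=23; F_rep = 39·(-3,-3)/18² = (-0.3611,-0.3611)
F = F_att + ΣF_rep = (-6.3611,3.6389)
Δp = p'−p = (-1.5903,0.9097); α = Δx/Fx = (-229/144) / (-229/36) = 1/4
check: Δy/Fy = (131/144) / (131/36) = 1/4 ✓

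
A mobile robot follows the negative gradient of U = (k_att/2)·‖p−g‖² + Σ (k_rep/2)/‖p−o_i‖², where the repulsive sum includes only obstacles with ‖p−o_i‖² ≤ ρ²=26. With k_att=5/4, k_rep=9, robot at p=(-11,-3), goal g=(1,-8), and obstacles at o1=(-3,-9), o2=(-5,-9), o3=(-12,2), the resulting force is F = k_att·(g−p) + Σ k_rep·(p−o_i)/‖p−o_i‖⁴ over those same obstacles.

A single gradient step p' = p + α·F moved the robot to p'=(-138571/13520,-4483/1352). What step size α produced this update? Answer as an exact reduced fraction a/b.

F_att = 5/4·(g−p) = 5/4·(12,-5) = (15.0000,-6.2500)
o1: d²=100 > ρ²=26 → inactive
o2: d²=72 > ρ²=26 → inactive
o3: d²=26 ≤ ρ²=26; F_rep = 9·(1,-5)/26² = (0.0133,-0.0666)
F = F_att + ΣF_rep = (15.0133,-6.3166)
Δp = p'−p = (0.7507,-0.3158); α = Δx/Fx = (10149/13520) / (10149/676) = 1/20
check: Δy/Fy = (-427/1352) / (-2135/338) = 1/20 ✓

α = 1/20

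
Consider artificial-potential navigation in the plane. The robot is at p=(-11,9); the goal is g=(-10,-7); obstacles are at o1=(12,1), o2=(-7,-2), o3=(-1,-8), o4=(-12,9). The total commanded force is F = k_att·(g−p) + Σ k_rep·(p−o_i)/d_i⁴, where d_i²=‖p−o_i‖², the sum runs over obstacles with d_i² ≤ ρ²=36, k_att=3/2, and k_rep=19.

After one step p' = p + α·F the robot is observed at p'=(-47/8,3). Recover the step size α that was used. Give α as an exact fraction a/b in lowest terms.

F_att = 3/2·(g−p) = 3/2·(1,-16) = (1.5000,-24.0000)
o1: d²=593 > ρ²=36 → inactive
o2: d²=137 > ρ²=36 → inactive
o3: d²=389 > ρ²=36 → inactive
o4: d²=1 ≤ ρ²=36; F_rep = 19·(1,0)/1² = (19.0000,0.0000)
F = F_att + ΣF_rep = (20.5000,-24.0000)
Δp = p'−p = (5.1250,-6.0000); α = Δx/Fx = (41/8) / (41/2) = 1/4
check: Δy/Fy = (-6) / (-24) = 1/4 ✓

α = 1/4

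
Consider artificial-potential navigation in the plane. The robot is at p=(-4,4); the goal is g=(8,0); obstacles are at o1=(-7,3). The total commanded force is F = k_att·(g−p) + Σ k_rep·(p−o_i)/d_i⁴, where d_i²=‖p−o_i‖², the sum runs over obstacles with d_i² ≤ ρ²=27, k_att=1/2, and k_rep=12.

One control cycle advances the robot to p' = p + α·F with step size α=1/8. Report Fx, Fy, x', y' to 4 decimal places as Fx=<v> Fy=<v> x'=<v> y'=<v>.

Fx=6.3600 Fy=-1.8800 x'=-3.2050 y'=3.7650

F_att = 1/2·(g−p) = 1/2·(12,-4) = (6.0000,-2.0000)
o1: d²=10 ≤ ρ²=27; F_rep = 12·(3,1)/10² = (0.3600,0.1200)
F = F_att + ΣF_rep = (6.3600,-1.8800)
p' = p + 1/8·F = (-3.2050,3.7650)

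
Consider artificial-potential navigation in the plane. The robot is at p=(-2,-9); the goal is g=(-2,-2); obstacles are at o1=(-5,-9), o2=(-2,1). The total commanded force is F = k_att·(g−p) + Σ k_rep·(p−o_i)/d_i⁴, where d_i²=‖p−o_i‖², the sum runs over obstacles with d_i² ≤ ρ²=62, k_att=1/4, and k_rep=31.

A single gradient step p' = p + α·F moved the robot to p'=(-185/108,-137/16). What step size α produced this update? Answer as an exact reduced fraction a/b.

F_att = 1/4·(g−p) = 1/4·(0,7) = (0.0000,1.7500)
o1: d²=9 ≤ ρ²=62; F_rep = 31·(3,0)/9² = (1.1481,0.0000)
o2: d²=100 > ρ²=62 → inactive
F = F_att + ΣF_rep = (1.1481,1.7500)
Δp = p'−p = (0.2870,0.4375); α = Δx/Fx = (31/108) / (31/27) = 1/4
check: Δy/Fy = (7/16) / (7/4) = 1/4 ✓

α = 1/4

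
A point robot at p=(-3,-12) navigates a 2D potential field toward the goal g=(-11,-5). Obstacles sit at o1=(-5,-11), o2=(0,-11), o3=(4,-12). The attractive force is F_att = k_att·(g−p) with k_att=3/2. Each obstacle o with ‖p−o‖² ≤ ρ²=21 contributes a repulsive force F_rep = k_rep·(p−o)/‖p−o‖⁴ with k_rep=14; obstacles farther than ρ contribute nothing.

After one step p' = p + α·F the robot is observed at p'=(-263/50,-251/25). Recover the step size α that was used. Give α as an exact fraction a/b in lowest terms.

F_att = 3/2·(g−p) = 3/2·(-8,7) = (-12.0000,10.5000)
o1: d²=5 ≤ ρ²=21; F_rep = 14·(2,-1)/5² = (1.1200,-0.5600)
o2: d²=10 ≤ ρ²=21; F_rep = 14·(-3,-1)/10² = (-0.4200,-0.1400)
o3: d²=49 > ρ²=21 → inactive
F = F_att + ΣF_rep = (-11.3000,9.8000)
Δp = p'−p = (-2.2600,1.9600); α = Δx/Fx = (-113/50) / (-113/10) = 1/5
check: Δy/Fy = (49/25) / (49/5) = 1/5 ✓

α = 1/5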